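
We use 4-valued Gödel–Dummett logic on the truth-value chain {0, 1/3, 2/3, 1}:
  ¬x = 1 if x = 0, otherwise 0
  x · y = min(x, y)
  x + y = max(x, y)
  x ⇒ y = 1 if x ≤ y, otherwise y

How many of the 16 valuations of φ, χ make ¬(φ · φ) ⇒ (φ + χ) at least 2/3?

14

φ = 0, χ = 0 ↦ 0  <
φ = 0, χ = 1/3 ↦ 1/3  <
φ = 0, χ = 2/3 ↦ 2/3  ≥
φ = 0, χ = 1 ↦ 1  ≥
φ = 1/3, χ = 0 ↦ 1  ≥
φ = 1/3, χ = 1/3 ↦ 1  ≥
φ = 1/3, χ = 2/3 ↦ 1  ≥
φ = 1/3, χ = 1 ↦ 1  ≥
φ = 2/3, χ = 0 ↦ 1  ≥
φ = 2/3, χ = 1/3 ↦ 1  ≥
φ = 2/3, χ = 2/3 ↦ 1  ≥
φ = 2/3, χ = 1 ↦ 1  ≥
φ = 1, χ = 0 ↦ 1  ≥
φ = 1, χ = 1/3 ↦ 1  ≥
φ = 1, χ = 2/3 ↦ 1  ≥
φ = 1, χ = 1 ↦ 1  ≥
So 14 of the 16 assignments meet the threshold.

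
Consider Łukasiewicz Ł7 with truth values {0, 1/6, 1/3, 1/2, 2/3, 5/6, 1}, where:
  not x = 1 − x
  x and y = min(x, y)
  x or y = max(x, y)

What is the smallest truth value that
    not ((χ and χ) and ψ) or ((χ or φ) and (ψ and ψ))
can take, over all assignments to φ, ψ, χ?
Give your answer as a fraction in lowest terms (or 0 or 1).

1/2

Take φ = 0, ψ = 1/2, χ = 1/2:
χ and χ = 1/2 and 1/2 = 1/2
(χ and χ) and ψ = 1/2 and 1/2 = 1/2
not ((χ and χ) and ψ) = not 1/2 = 1/2
χ or φ = 1/2 or 0 = 1/2
ψ and ψ = 1/2 and 1/2 = 1/2
(χ or φ) and (ψ and ψ) = 1/2 and 1/2 = 1/2
not ((χ and χ) and ψ) or ((χ or φ) and (ψ and ψ)) = 1/2 or 1/2 = 1/2
No assignment yields a value below 1/2, so this is the minimum.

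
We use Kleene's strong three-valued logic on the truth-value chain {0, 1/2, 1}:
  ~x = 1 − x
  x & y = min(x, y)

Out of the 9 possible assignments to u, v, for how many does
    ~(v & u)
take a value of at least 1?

5

u = 0, v = 0 ↦ 1  ≥
u = 0, v = 1/2 ↦ 1  ≥
u = 0, v = 1 ↦ 1  ≥
u = 1/2, v = 0 ↦ 1  ≥
u = 1/2, v = 1/2 ↦ 1/2  <
u = 1/2, v = 1 ↦ 1/2  <
u = 1, v = 0 ↦ 1  ≥
u = 1, v = 1/2 ↦ 1/2  <
u = 1, v = 1 ↦ 0  <
So 5 of the 9 assignments meet the threshold.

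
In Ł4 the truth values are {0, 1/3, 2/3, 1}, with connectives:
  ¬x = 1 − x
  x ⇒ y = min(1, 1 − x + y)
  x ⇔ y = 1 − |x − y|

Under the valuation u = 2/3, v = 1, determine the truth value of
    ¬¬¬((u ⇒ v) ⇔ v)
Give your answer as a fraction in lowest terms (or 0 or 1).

0

u ⇒ v = 2/3 ⇒ 1 = 1
(u ⇒ v) ⇔ v = 1 ⇔ 1 = 1
¬((u ⇒ v) ⇔ v) = ¬1 = 0
¬¬((u ⇒ v) ⇔ v) = ¬0 = 1
¬¬¬((u ⇒ v) ⇔ v) = ¬1 = 0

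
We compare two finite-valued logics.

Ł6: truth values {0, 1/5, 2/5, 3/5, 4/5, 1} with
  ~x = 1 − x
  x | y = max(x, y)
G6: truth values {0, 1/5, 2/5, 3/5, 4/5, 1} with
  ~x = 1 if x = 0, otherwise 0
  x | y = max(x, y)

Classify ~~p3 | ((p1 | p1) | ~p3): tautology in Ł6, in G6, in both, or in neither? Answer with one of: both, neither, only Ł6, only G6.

only G6

In Ł6: at p1 = 0, p3 = 1/5 the value is 4/5 — not a tautology.
In G6: every assignment gives 1 — tautology.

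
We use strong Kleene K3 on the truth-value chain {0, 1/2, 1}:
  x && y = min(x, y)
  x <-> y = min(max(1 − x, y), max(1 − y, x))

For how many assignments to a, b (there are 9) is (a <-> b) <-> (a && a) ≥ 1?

2

a = 0, b = 0 ↦ 0  <
a = 0, b = 1/2 ↦ 1/2  <
a = 0, b = 1 ↦ 1  ≥
a = 1/2, b = 0 ↦ 1/2  <
a = 1/2, b = 1/2 ↦ 1/2  <
a = 1/2, b = 1 ↦ 1/2  <
a = 1, b = 0 ↦ 0  <
a = 1, b = 1/2 ↦ 1/2  <
a = 1, b = 1 ↦ 1  ≥
So 2 of the 9 assignments meet the threshold.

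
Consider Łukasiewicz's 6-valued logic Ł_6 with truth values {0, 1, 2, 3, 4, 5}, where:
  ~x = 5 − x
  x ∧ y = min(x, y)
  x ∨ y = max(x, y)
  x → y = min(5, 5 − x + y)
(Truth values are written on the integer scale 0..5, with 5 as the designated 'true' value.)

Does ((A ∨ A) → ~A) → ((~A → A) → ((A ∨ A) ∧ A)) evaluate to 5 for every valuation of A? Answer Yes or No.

Counterexample: take A = 1.
A ∨ A = 1 ∨ 1 = 1
~A = ~1 = 4
(A ∨ A) → ~A = 1 → 4 = 5
~A = ~1 = 4
~A → A = 4 → 1 = 2
A ∨ A = 1 ∨ 1 = 1
(A ∨ A) ∧ A = 1 ∧ 1 = 1
(~A → A) → ((A ∨ A) ∧ A) = 2 → 1 = 4
((A ∨ A) → ~A) → ((~A → A) → ((A ∨ A) ∧ A)) = 5 → 4 = 4
This gives 4 ≠ 5.

No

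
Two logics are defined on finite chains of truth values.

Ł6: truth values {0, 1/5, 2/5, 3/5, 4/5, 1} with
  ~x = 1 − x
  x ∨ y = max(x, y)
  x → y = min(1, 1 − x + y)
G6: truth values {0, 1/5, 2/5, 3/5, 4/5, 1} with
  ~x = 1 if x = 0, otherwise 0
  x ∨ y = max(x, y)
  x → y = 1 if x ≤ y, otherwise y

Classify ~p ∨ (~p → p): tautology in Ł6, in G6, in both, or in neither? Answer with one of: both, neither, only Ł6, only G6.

only G6

In Ł6: at p = 1/5 the value is 4/5 — not a tautology.
In G6: every assignment gives 1 — tautology.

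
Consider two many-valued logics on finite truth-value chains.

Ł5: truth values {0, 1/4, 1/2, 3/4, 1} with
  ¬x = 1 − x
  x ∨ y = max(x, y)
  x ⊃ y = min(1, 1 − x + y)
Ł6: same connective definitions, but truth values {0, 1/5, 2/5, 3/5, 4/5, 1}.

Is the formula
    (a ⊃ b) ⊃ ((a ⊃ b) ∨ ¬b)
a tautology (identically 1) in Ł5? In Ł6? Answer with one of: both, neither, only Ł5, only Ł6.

both

In Ł5: every assignment gives 1 — tautology.
In Ł6: every assignment gives 1 — tautology.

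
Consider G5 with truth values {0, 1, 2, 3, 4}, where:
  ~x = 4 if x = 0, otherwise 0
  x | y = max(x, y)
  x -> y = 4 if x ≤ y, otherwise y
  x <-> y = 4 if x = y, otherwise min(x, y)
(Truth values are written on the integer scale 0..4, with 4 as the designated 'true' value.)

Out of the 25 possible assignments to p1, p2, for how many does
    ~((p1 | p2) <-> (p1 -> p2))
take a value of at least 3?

5

value 4: 5 assignments (counts)
value 0: 20 assignments
So 5 of the 25 assignments meet the threshold.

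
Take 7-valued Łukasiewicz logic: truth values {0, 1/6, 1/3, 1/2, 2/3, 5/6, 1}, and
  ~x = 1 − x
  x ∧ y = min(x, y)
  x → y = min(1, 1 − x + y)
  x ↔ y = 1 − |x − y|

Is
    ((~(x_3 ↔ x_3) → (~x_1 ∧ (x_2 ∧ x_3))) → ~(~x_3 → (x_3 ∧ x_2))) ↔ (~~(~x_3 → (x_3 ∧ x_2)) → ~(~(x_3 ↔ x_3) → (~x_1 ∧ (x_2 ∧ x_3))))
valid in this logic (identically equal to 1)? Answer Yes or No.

At x_1 = 2/3, x_2 = 2/3, x_3 = 1/2, for instance:
x_3 ↔ x_3 = 1/2 ↔ 1/2 = 1
~(x_3 ↔ x_3) = ~1 = 0
~x_1 = ~2/3 = 1/3
x_2 ∧ x_3 = 2/3 ∧ 1/2 = 1/2
~x_1 ∧ (x_2 ∧ x_3) = 1/3 ∧ 1/2 = 1/3
~(x_3 ↔ x_3) → (~x_1 ∧ (x_2 ∧ x_3)) = 0 → 1/3 = 1
~x_3 = ~1/2 = 1/2
x_3 ∧ x_2 = 1/2 ∧ 2/3 = 1/2
~x_3 → (x_3 ∧ x_2) = 1/2 → 1/2 = 1
~(~x_3 → (x_3 ∧ x_2)) = ~1 = 0
(~(x_3 ↔ x_3) → (~x_1 ∧ (x_2 ∧ x_3))) → ~(~x_3 → (x_3 ∧ x_2)) = 1 → 0 = 0
~~(~x_3 → (x_3 ∧ x_2)) = ~0 = 1
~(~(x_3 ↔ x_3) → (~x_1 ∧ (x_2 ∧ x_3))) = ~1 = 0
~~(~x_3 → (x_3 ∧ x_2)) → ~(~(x_3 ↔ x_3) → (~x_1 ∧ (x_2 ∧ x_3))) = 1 → 0 = 0
((~(x_3 ↔ x_3) → (~x_1 ∧ (x_2 ∧ x_3))) → ~(~x_3 → (x_3 ∧ x_2))) ↔ (~~(~x_3 → (x_3 ∧ x_2)) → ~(~(x_3 ↔ x_3) → (~x_1 ∧ (x_2 ∧ x_3)))) = 0 ↔ 0 = 1
and checking the remaining 342 assignments likewise gives ≥ 1 in every case.

Yes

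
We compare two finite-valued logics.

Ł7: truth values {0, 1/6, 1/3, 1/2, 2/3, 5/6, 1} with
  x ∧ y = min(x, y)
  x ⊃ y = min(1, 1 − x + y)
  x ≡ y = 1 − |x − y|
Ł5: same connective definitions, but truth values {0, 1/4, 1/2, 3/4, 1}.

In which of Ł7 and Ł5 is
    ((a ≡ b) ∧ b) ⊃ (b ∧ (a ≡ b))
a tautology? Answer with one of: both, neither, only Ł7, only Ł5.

In Ł7: every assignment gives 1 — tautology.
In Ł5: every assignment gives 1 — tautology.

both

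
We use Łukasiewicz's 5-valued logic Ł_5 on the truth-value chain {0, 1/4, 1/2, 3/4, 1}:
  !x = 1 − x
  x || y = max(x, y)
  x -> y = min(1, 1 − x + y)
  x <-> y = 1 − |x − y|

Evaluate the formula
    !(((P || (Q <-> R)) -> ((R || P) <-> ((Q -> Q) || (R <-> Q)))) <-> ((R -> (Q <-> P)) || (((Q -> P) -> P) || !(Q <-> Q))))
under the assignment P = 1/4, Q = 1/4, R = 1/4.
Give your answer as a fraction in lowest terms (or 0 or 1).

Q <-> R = 1/4 <-> 1/4 = 1
P || (Q <-> R) = 1/4 || 1 = 1
R || P = 1/4 || 1/4 = 1/4
Q -> Q = 1/4 -> 1/4 = 1
R <-> Q = 1/4 <-> 1/4 = 1
(Q -> Q) || (R <-> Q) = 1 || 1 = 1
(R || P) <-> ((Q -> Q) || (R <-> Q)) = 1/4 <-> 1 = 1/4
(P || (Q <-> R)) -> ((R || P) <-> ((Q -> Q) || (R <-> Q))) = 1 -> 1/4 = 1/4
Q <-> P = 1/4 <-> 1/4 = 1
R -> (Q <-> P) = 1/4 -> 1 = 1
Q -> P = 1/4 -> 1/4 = 1
(Q -> P) -> P = 1 -> 1/4 = 1/4
Q <-> Q = 1/4 <-> 1/4 = 1
!(Q <-> Q) = !1 = 0
((Q -> P) -> P) || !(Q <-> Q) = 1/4 || 0 = 1/4
(R -> (Q <-> P)) || (((Q -> P) -> P) || !(Q <-> Q)) = 1 || 1/4 = 1
((P || (Q <-> R)) -> ((R || P) <-> ((Q -> Q) || (R <-> Q)))) <-> ((R -> (Q <-> P)) || (((Q -> P) -> P) || !(Q <-> Q))) = 1/4 <-> 1 = 1/4
!(((P || (Q <-> R)) -> ((R || P) <-> ((Q -> Q) || (R <-> Q)))) <-> ((R -> (Q <-> P)) || (((Q -> P) -> P) || !(Q <-> Q)))) = !1/4 = 3/4

3/4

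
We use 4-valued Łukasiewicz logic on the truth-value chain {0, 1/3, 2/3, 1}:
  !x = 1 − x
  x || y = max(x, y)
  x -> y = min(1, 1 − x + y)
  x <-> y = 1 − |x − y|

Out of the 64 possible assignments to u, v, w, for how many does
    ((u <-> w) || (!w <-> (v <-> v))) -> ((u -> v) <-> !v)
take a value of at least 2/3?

value 1: 23 assignments (counts)
value 2/3: 17 assignments (counts)
value 1/3: 15 assignments
value 0: 9 assignments
So 40 of the 64 assignments meet the threshold.

40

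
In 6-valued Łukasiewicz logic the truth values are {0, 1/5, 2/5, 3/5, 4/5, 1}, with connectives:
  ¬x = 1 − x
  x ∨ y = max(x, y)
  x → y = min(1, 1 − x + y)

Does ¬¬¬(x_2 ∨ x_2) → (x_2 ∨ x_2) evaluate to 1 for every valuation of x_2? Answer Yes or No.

Counterexample: take x_2 = 0.
x_2 ∨ x_2 = 0 ∨ 0 = 0
¬(x_2 ∨ x_2) = ¬0 = 1
¬¬(x_2 ∨ x_2) = ¬1 = 0
¬¬¬(x_2 ∨ x_2) = ¬0 = 1
¬¬¬(x_2 ∨ x_2) → (x_2 ∨ x_2) = 1 → 0 = 0
This gives 0 ≠ 1.

No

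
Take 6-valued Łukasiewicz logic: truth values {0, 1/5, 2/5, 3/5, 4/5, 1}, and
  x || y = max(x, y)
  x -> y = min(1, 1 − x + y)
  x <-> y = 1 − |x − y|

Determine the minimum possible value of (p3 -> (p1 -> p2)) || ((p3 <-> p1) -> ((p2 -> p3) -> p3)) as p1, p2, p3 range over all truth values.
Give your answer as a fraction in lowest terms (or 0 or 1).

Take p1 = 3/5, p2 = 0, p3 = 3/5:
p1 -> p2 = 3/5 -> 0 = 2/5
p3 -> (p1 -> p2) = 3/5 -> 2/5 = 4/5
p3 <-> p1 = 3/5 <-> 3/5 = 1
p2 -> p3 = 0 -> 3/5 = 1
(p2 -> p3) -> p3 = 1 -> 3/5 = 3/5
(p3 <-> p1) -> ((p2 -> p3) -> p3) = 1 -> 3/5 = 3/5
(p3 -> (p1 -> p2)) || ((p3 <-> p1) -> ((p2 -> p3) -> p3)) = 4/5 || 3/5 = 4/5
No assignment yields a value below 4/5, so this is the minimum.

4/5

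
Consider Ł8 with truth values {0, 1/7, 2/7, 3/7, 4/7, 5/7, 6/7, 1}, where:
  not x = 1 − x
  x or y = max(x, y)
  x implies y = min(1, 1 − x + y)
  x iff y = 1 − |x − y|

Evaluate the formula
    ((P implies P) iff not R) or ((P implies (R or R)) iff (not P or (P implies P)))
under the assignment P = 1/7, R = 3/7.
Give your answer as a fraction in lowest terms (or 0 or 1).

1

P implies P = 1/7 implies 1/7 = 1
not R = not 3/7 = 4/7
(P implies P) iff not R = 1 iff 4/7 = 4/7
R or R = 3/7 or 3/7 = 3/7
P implies (R or R) = 1/7 implies 3/7 = 1
not P = not 1/7 = 6/7
P implies P = 1/7 implies 1/7 = 1
not P or (P implies P) = 6/7 or 1 = 1
(P implies (R or R)) iff (not P or (P implies P)) = 1 iff 1 = 1
((P implies P) iff not R) or ((P implies (R or R)) iff (not P or (P implies P))) = 4/7 or 1 = 1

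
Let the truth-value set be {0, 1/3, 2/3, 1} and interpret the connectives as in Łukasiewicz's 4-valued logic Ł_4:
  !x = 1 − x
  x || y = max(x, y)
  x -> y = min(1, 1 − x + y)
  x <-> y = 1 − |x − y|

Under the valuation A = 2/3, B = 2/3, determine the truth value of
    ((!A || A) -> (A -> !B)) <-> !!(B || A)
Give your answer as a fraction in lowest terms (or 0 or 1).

!A = !2/3 = 1/3
!A || A = 1/3 || 2/3 = 2/3
!B = !2/3 = 1/3
A -> !B = 2/3 -> 1/3 = 2/3
(!A || A) -> (A -> !B) = 2/3 -> 2/3 = 1
B || A = 2/3 || 2/3 = 2/3
!(B || A) = !2/3 = 1/3
!!(B || A) = !1/3 = 2/3
((!A || A) -> (A -> !B)) <-> !!(B || A) = 1 <-> 2/3 = 2/3

2/3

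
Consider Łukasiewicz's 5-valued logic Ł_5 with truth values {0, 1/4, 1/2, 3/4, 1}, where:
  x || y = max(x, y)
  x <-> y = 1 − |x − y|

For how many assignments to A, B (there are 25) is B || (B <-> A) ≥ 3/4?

value 1: 9 assignments (counts)
value 3/4: 9 assignments (counts)
value 1/2: 4 assignments
value 1/4: 2 assignments
value 0: 1 assignment
So 18 of the 25 assignments meet the threshold.

18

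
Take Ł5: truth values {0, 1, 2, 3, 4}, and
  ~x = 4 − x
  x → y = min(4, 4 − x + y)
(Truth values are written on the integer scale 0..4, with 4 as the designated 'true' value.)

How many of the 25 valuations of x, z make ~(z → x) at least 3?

3

value 4: 1 assignment (counts)
value 3: 2 assignments (counts)
value 2: 3 assignments
value 1: 4 assignments
value 0: 15 assignments
So 3 of the 25 assignments meet the threshold.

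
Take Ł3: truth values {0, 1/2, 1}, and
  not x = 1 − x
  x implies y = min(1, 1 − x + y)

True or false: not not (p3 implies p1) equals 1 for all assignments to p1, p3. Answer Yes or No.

No

Counterexample: take p1 = 0, p3 = 1/2.
p3 implies p1 = 1/2 implies 0 = 1/2
not (p3 implies p1) = not 1/2 = 1/2
not not (p3 implies p1) = not 1/2 = 1/2
This gives 1/2 ≠ 1.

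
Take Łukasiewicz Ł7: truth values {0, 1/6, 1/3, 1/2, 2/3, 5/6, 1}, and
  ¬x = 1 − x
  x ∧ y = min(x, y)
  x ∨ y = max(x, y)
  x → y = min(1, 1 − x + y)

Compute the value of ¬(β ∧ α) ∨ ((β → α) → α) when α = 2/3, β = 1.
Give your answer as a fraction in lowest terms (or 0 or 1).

β ∧ α = 1 ∧ 2/3 = 2/3
¬(β ∧ α) = ¬2/3 = 1/3
β → α = 1 → 2/3 = 2/3
(β → α) → α = 2/3 → 2/3 = 1
¬(β ∧ α) ∨ ((β → α) → α) = 1/3 ∨ 1 = 1

1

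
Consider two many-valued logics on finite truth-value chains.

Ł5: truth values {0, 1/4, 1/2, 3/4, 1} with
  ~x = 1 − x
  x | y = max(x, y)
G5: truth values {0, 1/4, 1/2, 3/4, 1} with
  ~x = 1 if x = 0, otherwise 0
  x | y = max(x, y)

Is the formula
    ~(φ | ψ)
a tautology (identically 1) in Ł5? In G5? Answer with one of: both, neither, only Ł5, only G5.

neither

In Ł5: at φ = 0, ψ = 1/4 the value is 3/4 — not a tautology.
In G5: at φ = 0, ψ = 1/4 the value is 0 — not a tautology.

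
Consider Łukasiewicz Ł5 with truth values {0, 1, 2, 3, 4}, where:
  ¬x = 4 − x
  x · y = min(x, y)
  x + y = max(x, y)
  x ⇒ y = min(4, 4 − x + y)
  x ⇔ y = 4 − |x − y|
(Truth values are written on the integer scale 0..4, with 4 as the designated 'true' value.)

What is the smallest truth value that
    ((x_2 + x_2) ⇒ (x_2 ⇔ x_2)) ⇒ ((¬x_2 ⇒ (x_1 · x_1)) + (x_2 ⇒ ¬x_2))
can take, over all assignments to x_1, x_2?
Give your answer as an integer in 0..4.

3

Take x_1 = 0, x_2 = 3:
x_2 + x_2 = 3 + 3 = 3
x_2 ⇔ x_2 = 3 ⇔ 3 = 4
(x_2 + x_2) ⇒ (x_2 ⇔ x_2) = 3 ⇒ 4 = 4
¬x_2 = ¬3 = 1
x_1 · x_1 = 0 · 0 = 0
¬x_2 ⇒ (x_1 · x_1) = 1 ⇒ 0 = 3
¬x_2 = ¬3 = 1
x_2 ⇒ ¬x_2 = 3 ⇒ 1 = 2
(¬x_2 ⇒ (x_1 · x_1)) + (x_2 ⇒ ¬x_2) = 3 + 2 = 3
((x_2 + x_2) ⇒ (x_2 ⇔ x_2)) ⇒ ((¬x_2 ⇒ (x_1 · x_1)) + (x_2 ⇒ ¬x_2)) = 4 ⇒ 3 = 3
No assignment yields a value below 3, so this is the minimum.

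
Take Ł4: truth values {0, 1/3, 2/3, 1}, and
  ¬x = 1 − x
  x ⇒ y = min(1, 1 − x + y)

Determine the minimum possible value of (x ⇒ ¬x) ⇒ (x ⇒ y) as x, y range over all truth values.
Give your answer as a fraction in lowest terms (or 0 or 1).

2/3

Take x = 1/3, y = 0:
¬x = ¬1/3 = 2/3
x ⇒ ¬x = 1/3 ⇒ 2/3 = 1
x ⇒ y = 1/3 ⇒ 0 = 2/3
(x ⇒ ¬x) ⇒ (x ⇒ y) = 1 ⇒ 2/3 = 2/3
No assignment yields a value below 2/3, so this is the minimum.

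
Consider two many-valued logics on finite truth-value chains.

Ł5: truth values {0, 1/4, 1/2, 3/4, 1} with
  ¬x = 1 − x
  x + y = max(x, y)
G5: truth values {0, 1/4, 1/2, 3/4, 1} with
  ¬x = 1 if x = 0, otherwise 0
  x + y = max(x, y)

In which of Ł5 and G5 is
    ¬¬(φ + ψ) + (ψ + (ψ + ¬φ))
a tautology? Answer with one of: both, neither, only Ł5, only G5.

only G5

In Ł5: at φ = 1/4, ψ = 0 the value is 3/4 — not a tautology.
In G5: every assignment gives 1 — tautology.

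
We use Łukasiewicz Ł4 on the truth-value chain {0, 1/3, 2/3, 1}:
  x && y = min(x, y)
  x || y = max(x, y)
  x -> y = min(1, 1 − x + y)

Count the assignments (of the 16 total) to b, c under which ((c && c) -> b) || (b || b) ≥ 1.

10

b = 0, c = 0 ↦ 1  ≥
b = 0, c = 1/3 ↦ 2/3  <
b = 0, c = 2/3 ↦ 1/3  <
b = 0, c = 1 ↦ 0  <
b = 1/3, c = 0 ↦ 1  ≥
b = 1/3, c = 1/3 ↦ 1  ≥
b = 1/3, c = 2/3 ↦ 2/3  <
b = 1/3, c = 1 ↦ 1/3  <
b = 2/3, c = 0 ↦ 1  ≥
b = 2/3, c = 1/3 ↦ 1  ≥
b = 2/3, c = 2/3 ↦ 1  ≥
b = 2/3, c = 1 ↦ 2/3  <
b = 1, c = 0 ↦ 1  ≥
b = 1, c = 1/3 ↦ 1  ≥
b = 1, c = 2/3 ↦ 1  ≥
b = 1, c = 1 ↦ 1  ≥
So 10 of the 16 assignments meet the threshold.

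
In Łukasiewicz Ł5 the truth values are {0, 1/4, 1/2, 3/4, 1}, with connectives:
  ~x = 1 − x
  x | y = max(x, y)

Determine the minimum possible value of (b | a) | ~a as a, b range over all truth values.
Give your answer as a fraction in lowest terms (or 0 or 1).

1/2

Take a = 1/2, b = 0:
b | a = 0 | 1/2 = 1/2
~a = ~1/2 = 1/2
(b | a) | ~a = 1/2 | 1/2 = 1/2
No assignment yields a value below 1/2, so this is the minimum.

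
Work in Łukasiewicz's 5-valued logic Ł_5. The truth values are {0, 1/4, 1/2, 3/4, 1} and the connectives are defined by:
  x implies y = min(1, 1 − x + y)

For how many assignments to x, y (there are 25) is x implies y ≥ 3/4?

value 1: 15 assignments (counts)
value 3/4: 4 assignments (counts)
value 1/2: 3 assignments
value 1/4: 2 assignments
value 0: 1 assignment
So 19 of the 25 assignments meet the threshold.

19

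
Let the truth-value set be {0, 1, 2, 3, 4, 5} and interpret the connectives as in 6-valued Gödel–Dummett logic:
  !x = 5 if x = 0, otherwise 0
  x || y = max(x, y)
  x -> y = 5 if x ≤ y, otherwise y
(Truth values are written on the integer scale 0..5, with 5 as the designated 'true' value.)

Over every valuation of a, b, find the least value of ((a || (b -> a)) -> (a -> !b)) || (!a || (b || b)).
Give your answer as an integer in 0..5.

Take a = 1, b = 1:
b -> a = 1 -> 1 = 5
a || (b -> a) = 1 || 5 = 5
!b = !1 = 0
a -> !b = 1 -> 0 = 0
(a || (b -> a)) -> (a -> !b) = 5 -> 0 = 0
!a = !1 = 0
b || b = 1 || 1 = 1
!a || (b || b) = 0 || 1 = 1
((a || (b -> a)) -> (a -> !b)) || (!a || (b || b)) = 0 || 1 = 1
No assignment yields a value below 1, so this is the minimum.

1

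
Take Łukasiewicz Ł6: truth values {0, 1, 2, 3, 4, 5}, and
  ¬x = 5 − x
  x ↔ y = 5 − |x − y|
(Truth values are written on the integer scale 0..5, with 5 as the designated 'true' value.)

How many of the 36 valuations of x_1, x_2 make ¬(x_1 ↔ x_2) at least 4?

value 5: 2 assignments (counts)
value 4: 4 assignments (counts)
value 3: 6 assignments
value 2: 8 assignments
value 1: 10 assignments
value 0: 6 assignments
So 6 of the 36 assignments meet the threshold.

6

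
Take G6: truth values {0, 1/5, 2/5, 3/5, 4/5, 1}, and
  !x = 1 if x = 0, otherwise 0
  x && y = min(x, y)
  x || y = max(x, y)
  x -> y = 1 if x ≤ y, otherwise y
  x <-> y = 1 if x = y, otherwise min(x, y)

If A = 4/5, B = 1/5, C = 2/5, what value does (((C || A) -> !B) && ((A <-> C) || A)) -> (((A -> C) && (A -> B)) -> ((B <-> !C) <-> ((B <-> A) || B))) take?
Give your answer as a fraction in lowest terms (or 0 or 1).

C || A = 2/5 || 4/5 = 4/5
!B = !1/5 = 0
(C || A) -> !B = 4/5 -> 0 = 0
A <-> C = 4/5 <-> 2/5 = 2/5
(A <-> C) || A = 2/5 || 4/5 = 4/5
((C || A) -> !B) && ((A <-> C) || A) = 0 && 4/5 = 0
A -> C = 4/5 -> 2/5 = 2/5
A -> B = 4/5 -> 1/5 = 1/5
(A -> C) && (A -> B) = 2/5 && 1/5 = 1/5
!C = !2/5 = 0
B <-> !C = 1/5 <-> 0 = 0
B <-> A = 1/5 <-> 4/5 = 1/5
(B <-> A) || B = 1/5 || 1/5 = 1/5
(B <-> !C) <-> ((B <-> A) || B) = 0 <-> 1/5 = 0
((A -> C) && (A -> B)) -> ((B <-> !C) <-> ((B <-> A) || B)) = 1/5 -> 0 = 0
(((C || A) -> !B) && ((A <-> C) || A)) -> (((A -> C) && (A -> B)) -> ((B <-> !C) <-> ((B <-> A) || B))) = 0 -> 0 = 1

1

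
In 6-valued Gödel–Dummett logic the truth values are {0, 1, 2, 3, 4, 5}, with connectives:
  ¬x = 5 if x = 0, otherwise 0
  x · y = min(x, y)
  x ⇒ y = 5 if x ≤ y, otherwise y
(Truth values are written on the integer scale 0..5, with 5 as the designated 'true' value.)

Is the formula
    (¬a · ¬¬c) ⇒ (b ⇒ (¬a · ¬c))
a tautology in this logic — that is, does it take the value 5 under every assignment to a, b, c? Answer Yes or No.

No

Counterexample: take a = 0, b = 1, c = 1.
¬a = ¬0 = 5
¬c = ¬1 = 0
¬¬c = ¬0 = 5
¬a · ¬¬c = 5 · 5 = 5
¬a = ¬0 = 5
¬c = ¬1 = 0
¬a · ¬c = 5 · 0 = 0
b ⇒ (¬a · ¬c) = 1 ⇒ 0 = 0
(¬a · ¬¬c) ⇒ (b ⇒ (¬a · ¬c)) = 5 ⇒ 0 = 0
This gives 0 ≠ 5.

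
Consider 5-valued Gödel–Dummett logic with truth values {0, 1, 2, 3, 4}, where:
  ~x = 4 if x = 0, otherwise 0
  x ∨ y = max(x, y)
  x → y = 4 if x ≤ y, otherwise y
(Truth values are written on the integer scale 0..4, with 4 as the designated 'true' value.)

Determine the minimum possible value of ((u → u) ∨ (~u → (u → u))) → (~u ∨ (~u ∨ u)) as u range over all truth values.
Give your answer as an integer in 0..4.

Take u = 1:
u → u = 1 → 1 = 4
~u = ~1 = 0
u → u = 1 → 1 = 4
~u → (u → u) = 0 → 4 = 4
(u → u) ∨ (~u → (u → u)) = 4 ∨ 4 = 4
~u = ~1 = 0
~u = ~1 = 0
~u ∨ u = 0 ∨ 1 = 1
~u ∨ (~u ∨ u) = 0 ∨ 1 = 1
((u → u) ∨ (~u → (u → u))) → (~u ∨ (~u ∨ u)) = 4 → 1 = 1
No assignment yields a value below 1, so this is the minimum.

1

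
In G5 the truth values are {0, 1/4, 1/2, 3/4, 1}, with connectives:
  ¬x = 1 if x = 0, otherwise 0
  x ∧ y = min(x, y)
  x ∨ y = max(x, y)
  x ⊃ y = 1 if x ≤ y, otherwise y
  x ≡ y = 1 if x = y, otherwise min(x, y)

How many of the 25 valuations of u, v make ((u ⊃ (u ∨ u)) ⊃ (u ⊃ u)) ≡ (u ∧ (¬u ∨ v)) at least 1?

1

value 1: 1 assignment (counts)
value 3/4: 3 assignments
value 1/2: 5 assignments
value 1/4: 7 assignments
value 0: 9 assignments
So 1 of the 25 assignments meets the threshold.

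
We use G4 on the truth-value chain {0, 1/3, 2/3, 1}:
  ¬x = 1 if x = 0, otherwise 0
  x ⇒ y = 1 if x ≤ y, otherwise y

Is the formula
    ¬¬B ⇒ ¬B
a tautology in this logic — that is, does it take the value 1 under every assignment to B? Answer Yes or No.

No

Counterexample: take B = 1/3.
¬B = ¬1/3 = 0
¬¬B = ¬0 = 1
¬B = ¬1/3 = 0
¬¬B ⇒ ¬B = 1 ⇒ 0 = 0
This gives 0 ≠ 1.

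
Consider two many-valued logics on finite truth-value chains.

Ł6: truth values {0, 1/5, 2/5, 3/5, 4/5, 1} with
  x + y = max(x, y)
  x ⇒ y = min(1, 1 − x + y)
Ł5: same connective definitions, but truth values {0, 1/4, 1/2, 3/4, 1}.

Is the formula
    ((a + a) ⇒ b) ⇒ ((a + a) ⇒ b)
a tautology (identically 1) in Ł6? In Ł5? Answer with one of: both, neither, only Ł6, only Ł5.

both

In Ł6: every assignment gives 1 — tautology.
In Ł5: every assignment gives 1 — tautology.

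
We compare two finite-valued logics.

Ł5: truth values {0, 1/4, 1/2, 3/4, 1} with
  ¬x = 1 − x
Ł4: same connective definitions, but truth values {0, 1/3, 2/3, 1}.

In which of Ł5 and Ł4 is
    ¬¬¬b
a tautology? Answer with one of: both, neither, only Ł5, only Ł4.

In Ł5: at b = 1/4 the value is 3/4 — not a tautology.
In Ł4: at b = 1/3 the value is 2/3 — not a tautology.

neither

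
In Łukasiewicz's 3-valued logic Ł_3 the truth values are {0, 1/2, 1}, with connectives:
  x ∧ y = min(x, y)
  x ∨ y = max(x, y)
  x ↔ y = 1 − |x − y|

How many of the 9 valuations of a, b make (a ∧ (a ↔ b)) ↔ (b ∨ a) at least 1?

a = 0, b = 0 ↦ 1  ≥
a = 0, b = 1/2 ↦ 1/2  <
a = 0, b = 1 ↦ 0  <
a = 1/2, b = 0 ↦ 1  ≥
a = 1/2, b = 1/2 ↦ 1  ≥
a = 1/2, b = 1 ↦ 1/2  <
a = 1, b = 0 ↦ 0  <
a = 1, b = 1/2 ↦ 1/2  <
a = 1, b = 1 ↦ 1  ≥
So 4 of the 9 assignments meet the threshold.

4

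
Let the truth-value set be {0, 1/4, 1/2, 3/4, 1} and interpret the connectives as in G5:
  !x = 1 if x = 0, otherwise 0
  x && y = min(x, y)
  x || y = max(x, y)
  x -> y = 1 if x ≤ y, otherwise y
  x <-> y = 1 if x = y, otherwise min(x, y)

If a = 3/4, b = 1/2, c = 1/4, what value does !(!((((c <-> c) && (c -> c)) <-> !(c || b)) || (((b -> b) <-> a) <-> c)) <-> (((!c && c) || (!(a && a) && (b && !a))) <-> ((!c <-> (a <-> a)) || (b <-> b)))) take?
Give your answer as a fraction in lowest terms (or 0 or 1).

c <-> c = 1/4 <-> 1/4 = 1
c -> c = 1/4 -> 1/4 = 1
(c <-> c) && (c -> c) = 1 && 1 = 1
c || b = 1/4 || 1/2 = 1/2
!(c || b) = !1/2 = 0
((c <-> c) && (c -> c)) <-> !(c || b) = 1 <-> 0 = 0
b -> b = 1/2 -> 1/2 = 1
(b -> b) <-> a = 1 <-> 3/4 = 3/4
((b -> b) <-> a) <-> c = 3/4 <-> 1/4 = 1/4
(((c <-> c) && (c -> c)) <-> !(c || b)) || (((b -> b) <-> a) <-> c) = 0 || 1/4 = 1/4
!((((c <-> c) && (c -> c)) <-> !(c || b)) || (((b -> b) <-> a) <-> c)) = !1/4 = 0
!c = !1/4 = 0
!c && c = 0 && 1/4 = 0
a && a = 3/4 && 3/4 = 3/4
!(a && a) = !3/4 = 0
!a = !3/4 = 0
b && !a = 1/2 && 0 = 0
!(a && a) && (b && !a) = 0 && 0 = 0
(!c && c) || (!(a && a) && (b && !a)) = 0 || 0 = 0
!c = !1/4 = 0
a <-> a = 3/4 <-> 3/4 = 1
!c <-> (a <-> a) = 0 <-> 1 = 0
b <-> b = 1/2 <-> 1/2 = 1
(!c <-> (a <-> a)) || (b <-> b) = 0 || 1 = 1
((!c && c) || (!(a && a) && (b && !a))) <-> ((!c <-> (a <-> a)) || (b <-> b)) = 0 <-> 1 = 0
!((((c <-> c) && (c -> c)) <-> !(c || b)) || (((b -> b) <-> a) <-> c)) <-> (((!c && c) || (!(a && a) && (b && !a))) <-> ((!c <-> (a <-> a)) || (b <-> b))) = 0 <-> 0 = 1
!(!((((c <-> c) && (c -> c)) <-> !(c || b)) || (((b -> b) <-> a) <-> c)) <-> (((!c && c) || (!(a && a) && (b && !a))) <-> ((!c <-> (a <-> a)) || (b <-> b)))) = !1 = 0

0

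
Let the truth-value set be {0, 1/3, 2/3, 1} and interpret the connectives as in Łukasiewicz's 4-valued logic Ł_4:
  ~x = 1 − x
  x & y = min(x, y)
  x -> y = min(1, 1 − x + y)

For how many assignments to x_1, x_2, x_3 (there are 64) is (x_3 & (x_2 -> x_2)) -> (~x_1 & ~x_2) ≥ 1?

value 1: 30 assignments (counts)
value 2/3: 15 assignments
value 1/3: 12 assignments
value 0: 7 assignments
So 30 of the 64 assignments meet the threshold.

30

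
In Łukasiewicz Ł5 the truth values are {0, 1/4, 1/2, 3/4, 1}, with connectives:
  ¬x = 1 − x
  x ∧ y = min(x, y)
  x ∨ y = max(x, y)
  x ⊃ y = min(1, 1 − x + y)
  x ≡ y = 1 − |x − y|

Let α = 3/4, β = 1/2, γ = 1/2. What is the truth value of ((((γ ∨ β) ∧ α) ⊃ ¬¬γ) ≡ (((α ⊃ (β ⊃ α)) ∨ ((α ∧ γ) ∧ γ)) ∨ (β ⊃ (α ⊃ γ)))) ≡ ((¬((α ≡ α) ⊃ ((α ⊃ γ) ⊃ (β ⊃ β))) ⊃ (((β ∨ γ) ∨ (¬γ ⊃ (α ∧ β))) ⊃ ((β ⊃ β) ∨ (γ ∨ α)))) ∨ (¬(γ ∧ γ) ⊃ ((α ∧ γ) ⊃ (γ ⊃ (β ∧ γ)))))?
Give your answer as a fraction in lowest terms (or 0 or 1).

γ ∨ β = 1/2 ∨ 1/2 = 1/2
(γ ∨ β) ∧ α = 1/2 ∧ 3/4 = 1/2
¬γ = ¬1/2 = 1/2
¬¬γ = ¬1/2 = 1/2
((γ ∨ β) ∧ α) ⊃ ¬¬γ = 1/2 ⊃ 1/2 = 1
β ⊃ α = 1/2 ⊃ 3/4 = 1
α ⊃ (β ⊃ α) = 3/4 ⊃ 1 = 1
α ∧ γ = 3/4 ∧ 1/2 = 1/2
(α ∧ γ) ∧ γ = 1/2 ∧ 1/2 = 1/2
(α ⊃ (β ⊃ α)) ∨ ((α ∧ γ) ∧ γ) = 1 ∨ 1/2 = 1
α ⊃ γ = 3/4 ⊃ 1/2 = 3/4
β ⊃ (α ⊃ γ) = 1/2 ⊃ 3/4 = 1
((α ⊃ (β ⊃ α)) ∨ ((α ∧ γ) ∧ γ)) ∨ (β ⊃ (α ⊃ γ)) = 1 ∨ 1 = 1
(((γ ∨ β) ∧ α) ⊃ ¬¬γ) ≡ (((α ⊃ (β ⊃ α)) ∨ ((α ∧ γ) ∧ γ)) ∨ (β ⊃ (α ⊃ γ))) = 1 ≡ 1 = 1
α ≡ α = 3/4 ≡ 3/4 = 1
α ⊃ γ = 3/4 ⊃ 1/2 = 3/4
β ⊃ β = 1/2 ⊃ 1/2 = 1
(α ⊃ γ) ⊃ (β ⊃ β) = 3/4 ⊃ 1 = 1
(α ≡ α) ⊃ ((α ⊃ γ) ⊃ (β ⊃ β)) = 1 ⊃ 1 = 1
¬((α ≡ α) ⊃ ((α ⊃ γ) ⊃ (β ⊃ β))) = ¬1 = 0
β ∨ γ = 1/2 ∨ 1/2 = 1/2
¬γ = ¬1/2 = 1/2
α ∧ β = 3/4 ∧ 1/2 = 1/2
¬γ ⊃ (α ∧ β) = 1/2 ⊃ 1/2 = 1
(β ∨ γ) ∨ (¬γ ⊃ (α ∧ β)) = 1/2 ∨ 1 = 1
β ⊃ β = 1/2 ⊃ 1/2 = 1
γ ∨ α = 1/2 ∨ 3/4 = 3/4
(β ⊃ β) ∨ (γ ∨ α) = 1 ∨ 3/4 = 1
((β ∨ γ) ∨ (¬γ ⊃ (α ∧ β))) ⊃ ((β ⊃ β) ∨ (γ ∨ α)) = 1 ⊃ 1 = 1
¬((α ≡ α) ⊃ ((α ⊃ γ) ⊃ (β ⊃ β))) ⊃ (((β ∨ γ) ∨ (¬γ ⊃ (α ∧ β))) ⊃ ((β ⊃ β) ∨ (γ ∨ α))) = 0 ⊃ 1 = 1
γ ∧ γ = 1/2 ∧ 1/2 = 1/2
¬(γ ∧ γ) = ¬1/2 = 1/2
α ∧ γ = 3/4 ∧ 1/2 = 1/2
β ∧ γ = 1/2 ∧ 1/2 = 1/2
γ ⊃ (β ∧ γ) = 1/2 ⊃ 1/2 = 1
(α ∧ γ) ⊃ (γ ⊃ (β ∧ γ)) = 1/2 ⊃ 1 = 1
¬(γ ∧ γ) ⊃ ((α ∧ γ) ⊃ (γ ⊃ (β ∧ γ))) = 1/2 ⊃ 1 = 1
(¬((α ≡ α) ⊃ ((α ⊃ γ) ⊃ (β ⊃ β))) ⊃ (((β ∨ γ) ∨ (¬γ ⊃ (α ∧ β))) ⊃ ((β ⊃ β) ∨ (γ ∨ α)))) ∨ (¬(γ ∧ γ) ⊃ ((α ∧ γ) ⊃ (γ ⊃ (β ∧ γ)))) = 1 ∨ 1 = 1
((((γ ∨ β) ∧ α) ⊃ ¬¬γ) ≡ (((α ⊃ (β ⊃ α)) ∨ ((α ∧ γ) ∧ γ)) ∨ (β ⊃ (α ⊃ γ)))) ≡ ((¬((α ≡ α) ⊃ ((α ⊃ γ) ⊃ (β ⊃ β))) ⊃ (((β ∨ γ) ∨ (¬γ ⊃ (α ∧ β))) ⊃ ((β ⊃ β) ∨ (γ ∨ α)))) ∨ (¬(γ ∧ γ) ⊃ ((α ∧ γ) ⊃ (γ ⊃ (β ∧ γ))))) = 1 ≡ 1 = 1

1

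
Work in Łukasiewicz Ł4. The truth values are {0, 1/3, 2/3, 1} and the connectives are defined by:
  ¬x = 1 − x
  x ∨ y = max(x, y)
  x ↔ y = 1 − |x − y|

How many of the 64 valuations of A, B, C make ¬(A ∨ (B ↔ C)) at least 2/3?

12

value 1: 2 assignments (counts)
value 2/3: 10 assignments (counts)
value 1/3: 24 assignments
value 0: 28 assignments
So 12 of the 64 assignments meet the threshold.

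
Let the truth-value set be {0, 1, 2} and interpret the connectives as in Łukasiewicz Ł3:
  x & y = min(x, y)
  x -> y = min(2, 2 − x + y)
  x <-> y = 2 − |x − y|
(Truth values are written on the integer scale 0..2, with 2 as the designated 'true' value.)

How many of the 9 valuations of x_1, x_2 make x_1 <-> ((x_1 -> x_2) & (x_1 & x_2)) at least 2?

x_1 = 0, x_2 = 0 ↦ 2  ≥
x_1 = 0, x_2 = 1 ↦ 2  ≥
x_1 = 0, x_2 = 2 ↦ 2  ≥
x_1 = 1, x_2 = 0 ↦ 1  <
x_1 = 1, x_2 = 1 ↦ 2  ≥
x_1 = 1, x_2 = 2 ↦ 2  ≥
x_1 = 2, x_2 = 0 ↦ 0  <
x_1 = 2, x_2 = 1 ↦ 1  <
x_1 = 2, x_2 = 2 ↦ 2  ≥
So 6 of the 9 assignments meet the threshold.

6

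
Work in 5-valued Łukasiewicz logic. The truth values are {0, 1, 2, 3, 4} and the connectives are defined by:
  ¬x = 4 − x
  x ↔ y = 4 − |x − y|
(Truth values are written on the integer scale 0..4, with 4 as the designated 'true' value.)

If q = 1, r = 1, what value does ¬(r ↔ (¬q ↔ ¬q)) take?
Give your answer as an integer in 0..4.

¬q = ¬1 = 3
¬q = ¬1 = 3
¬q ↔ ¬q = 3 ↔ 3 = 4
r ↔ (¬q ↔ ¬q) = 1 ↔ 4 = 1
¬(r ↔ (¬q ↔ ¬q)) = ¬1 = 3

3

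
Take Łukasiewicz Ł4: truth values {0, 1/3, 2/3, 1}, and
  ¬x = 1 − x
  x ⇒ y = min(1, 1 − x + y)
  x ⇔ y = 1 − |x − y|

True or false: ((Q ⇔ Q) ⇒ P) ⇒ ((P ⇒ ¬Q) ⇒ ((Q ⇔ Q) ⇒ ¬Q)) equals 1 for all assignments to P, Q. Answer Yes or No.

Yes

P = 0, Q = 0 ↦ 1
P = 0, Q = 1/3 ↦ 1
P = 0, Q = 2/3 ↦ 1
P = 0, Q = 1 ↦ 1
P = 1/3, Q = 0 ↦ 1
P = 1/3, Q = 1/3 ↦ 1
P = 1/3, Q = 2/3 ↦ 1
P = 1/3, Q = 1 ↦ 1
P = 2/3, Q = 0 ↦ 1
P = 2/3, Q = 1/3 ↦ 1
P = 2/3, Q = 2/3 ↦ 1
P = 2/3, Q = 1 ↦ 1
P = 1, Q = 0 ↦ 1
P = 1, Q = 1/3 ↦ 1
P = 1, Q = 2/3 ↦ 1
P = 1, Q = 1 ↦ 1
Every assignment gives a value ≥ 1.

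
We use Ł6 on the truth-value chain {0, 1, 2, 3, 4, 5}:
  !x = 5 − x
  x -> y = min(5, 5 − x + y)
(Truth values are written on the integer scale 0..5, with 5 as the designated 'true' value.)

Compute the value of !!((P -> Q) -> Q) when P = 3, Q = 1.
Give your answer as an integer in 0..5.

3

P -> Q = 3 -> 1 = 3
(P -> Q) -> Q = 3 -> 1 = 3
!((P -> Q) -> Q) = !3 = 2
!!((P -> Q) -> Q) = !2 = 3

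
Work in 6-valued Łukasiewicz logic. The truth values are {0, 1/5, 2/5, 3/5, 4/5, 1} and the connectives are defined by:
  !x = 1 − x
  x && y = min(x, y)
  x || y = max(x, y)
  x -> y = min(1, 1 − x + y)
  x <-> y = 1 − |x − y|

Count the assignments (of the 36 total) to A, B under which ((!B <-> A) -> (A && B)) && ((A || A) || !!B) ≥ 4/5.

value 1: 5 assignments (counts)
value 4/5: 5 assignments (counts)
value 3/5: 3 assignments
value 2/5: 13 assignments
value 1/5: 7 assignments
value 0: 3 assignments
So 10 of the 36 assignments meet the threshold.

10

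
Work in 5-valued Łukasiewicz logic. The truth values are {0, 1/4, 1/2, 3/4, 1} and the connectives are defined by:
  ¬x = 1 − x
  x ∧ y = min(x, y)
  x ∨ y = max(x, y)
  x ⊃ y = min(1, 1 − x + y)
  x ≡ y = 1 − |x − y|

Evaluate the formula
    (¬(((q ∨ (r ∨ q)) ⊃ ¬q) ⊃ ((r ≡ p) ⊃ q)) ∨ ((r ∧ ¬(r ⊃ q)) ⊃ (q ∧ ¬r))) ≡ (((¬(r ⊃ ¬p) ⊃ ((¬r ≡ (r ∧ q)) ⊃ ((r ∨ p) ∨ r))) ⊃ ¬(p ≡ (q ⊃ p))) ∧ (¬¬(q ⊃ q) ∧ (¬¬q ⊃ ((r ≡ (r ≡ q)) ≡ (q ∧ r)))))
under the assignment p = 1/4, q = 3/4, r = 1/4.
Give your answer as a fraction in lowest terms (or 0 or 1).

1/4

r ∨ q = 1/4 ∨ 3/4 = 3/4
q ∨ (r ∨ q) = 3/4 ∨ 3/4 = 3/4
¬q = ¬3/4 = 1/4
(q ∨ (r ∨ q)) ⊃ ¬q = 3/4 ⊃ 1/4 = 1/2
r ≡ p = 1/4 ≡ 1/4 = 1
(r ≡ p) ⊃ q = 1 ⊃ 3/4 = 3/4
((q ∨ (r ∨ q)) ⊃ ¬q) ⊃ ((r ≡ p) ⊃ q) = 1/2 ⊃ 3/4 = 1
¬(((q ∨ (r ∨ q)) ⊃ ¬q) ⊃ ((r ≡ p) ⊃ q)) = ¬1 = 0
r ⊃ q = 1/4 ⊃ 3/4 = 1
¬(r ⊃ q) = ¬1 = 0
r ∧ ¬(r ⊃ q) = 1/4 ∧ 0 = 0
¬r = ¬1/4 = 3/4
q ∧ ¬r = 3/4 ∧ 3/4 = 3/4
(r ∧ ¬(r ⊃ q)) ⊃ (q ∧ ¬r) = 0 ⊃ 3/4 = 1
¬(((q ∨ (r ∨ q)) ⊃ ¬q) ⊃ ((r ≡ p) ⊃ q)) ∨ ((r ∧ ¬(r ⊃ q)) ⊃ (q ∧ ¬r)) = 0 ∨ 1 = 1
¬p = ¬1/4 = 3/4
r ⊃ ¬p = 1/4 ⊃ 3/4 = 1
¬(r ⊃ ¬p) = ¬1 = 0
¬r = ¬1/4 = 3/4
r ∧ q = 1/4 ∧ 3/4 = 1/4
¬r ≡ (r ∧ q) = 3/4 ≡ 1/4 = 1/2
r ∨ p = 1/4 ∨ 1/4 = 1/4
(r ∨ p) ∨ r = 1/4 ∨ 1/4 = 1/4
(¬r ≡ (r ∧ q)) ⊃ ((r ∨ p) ∨ r) = 1/2 ⊃ 1/4 = 3/4
¬(r ⊃ ¬p) ⊃ ((¬r ≡ (r ∧ q)) ⊃ ((r ∨ p) ∨ r)) = 0 ⊃ 3/4 = 1
q ⊃ p = 3/4 ⊃ 1/4 = 1/2
p ≡ (q ⊃ p) = 1/4 ≡ 1/2 = 3/4
¬(p ≡ (q ⊃ p)) = ¬3/4 = 1/4
(¬(r ⊃ ¬p) ⊃ ((¬r ≡ (r ∧ q)) ⊃ ((r ∨ p) ∨ r))) ⊃ ¬(p ≡ (q ⊃ p)) = 1 ⊃ 1/4 = 1/4
q ⊃ q = 3/4 ⊃ 3/4 = 1
¬(q ⊃ q) = ¬1 = 0
¬¬(q ⊃ q) = ¬0 = 1
¬q = ¬3/4 = 1/4
¬¬q = ¬1/4 = 3/4
r ≡ q = 1/4 ≡ 3/4 = 1/2
r ≡ (r ≡ q) = 1/4 ≡ 1/2 = 3/4
q ∧ r = 3/4 ∧ 1/4 = 1/4
(r ≡ (r ≡ q)) ≡ (q ∧ r) = 3/4 ≡ 1/4 = 1/2
¬¬q ⊃ ((r ≡ (r ≡ q)) ≡ (q ∧ r)) = 3/4 ⊃ 1/2 = 3/4
¬¬(q ⊃ q) ∧ (¬¬q ⊃ ((r ≡ (r ≡ q)) ≡ (q ∧ r))) = 1 ∧ 3/4 = 3/4
((¬(r ⊃ ¬p) ⊃ ((¬r ≡ (r ∧ q)) ⊃ ((r ∨ p) ∨ r))) ⊃ ¬(p ≡ (q ⊃ p))) ∧ (¬¬(q ⊃ q) ∧ (¬¬q ⊃ ((r ≡ (r ≡ q)) ≡ (q ∧ r)))) = 1/4 ∧ 3/4 = 1/4
(¬(((q ∨ (r ∨ q)) ⊃ ¬q) ⊃ ((r ≡ p) ⊃ q)) ∨ ((r ∧ ¬(r ⊃ q)) ⊃ (q ∧ ¬r))) ≡ (((¬(r ⊃ ¬p) ⊃ ((¬r ≡ (r ∧ q)) ⊃ ((r ∨ p) ∨ r))) ⊃ ¬(p ≡ (q ⊃ p))) ∧ (¬¬(q ⊃ q) ∧ (¬¬q ⊃ ((r ≡ (r ≡ q)) ≡ (q ∧ r))))) = 1 ≡ 1/4 = 1/4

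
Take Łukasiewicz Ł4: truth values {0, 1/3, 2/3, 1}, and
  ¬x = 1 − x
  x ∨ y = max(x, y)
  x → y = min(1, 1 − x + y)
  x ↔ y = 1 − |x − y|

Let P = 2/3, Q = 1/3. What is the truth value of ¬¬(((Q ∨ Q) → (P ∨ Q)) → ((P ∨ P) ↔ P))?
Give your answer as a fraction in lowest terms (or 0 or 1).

Q ∨ Q = 1/3 ∨ 1/3 = 1/3
P ∨ Q = 2/3 ∨ 1/3 = 2/3
(Q ∨ Q) → (P ∨ Q) = 1/3 → 2/3 = 1
P ∨ P = 2/3 ∨ 2/3 = 2/3
(P ∨ P) ↔ P = 2/3 ↔ 2/3 = 1
((Q ∨ Q) → (P ∨ Q)) → ((P ∨ P) ↔ P) = 1 → 1 = 1
¬(((Q ∨ Q) → (P ∨ Q)) → ((P ∨ P) ↔ P)) = ¬1 = 0
¬¬(((Q ∨ Q) → (P ∨ Q)) → ((P ∨ P) ↔ P)) = ¬0 = 1

1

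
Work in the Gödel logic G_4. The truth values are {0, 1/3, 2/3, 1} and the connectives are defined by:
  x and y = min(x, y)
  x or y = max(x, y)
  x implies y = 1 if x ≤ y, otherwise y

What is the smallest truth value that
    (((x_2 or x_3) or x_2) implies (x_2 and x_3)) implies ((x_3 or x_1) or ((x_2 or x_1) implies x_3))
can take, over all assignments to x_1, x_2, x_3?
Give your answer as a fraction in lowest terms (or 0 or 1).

1/3

Take x_1 = 1/3, x_2 = 0, x_3 = 0:
x_2 or x_3 = 0 or 0 = 0
(x_2 or x_3) or x_2 = 0 or 0 = 0
x_2 and x_3 = 0 and 0 = 0
((x_2 or x_3) or x_2) implies (x_2 and x_3) = 0 implies 0 = 1
x_3 or x_1 = 0 or 1/3 = 1/3
x_2 or x_1 = 0 or 1/3 = 1/3
(x_2 or x_1) implies x_3 = 1/3 implies 0 = 0
(x_3 or x_1) or ((x_2 or x_1) implies x_3) = 1/3 or 0 = 1/3
(((x_2 or x_3) or x_2) implies (x_2 and x_3)) implies ((x_3 or x_1) or ((x_2 or x_1) implies x_3)) = 1 implies 1/3 = 1/3
No assignment yields a value below 1/3, so this is the minimum.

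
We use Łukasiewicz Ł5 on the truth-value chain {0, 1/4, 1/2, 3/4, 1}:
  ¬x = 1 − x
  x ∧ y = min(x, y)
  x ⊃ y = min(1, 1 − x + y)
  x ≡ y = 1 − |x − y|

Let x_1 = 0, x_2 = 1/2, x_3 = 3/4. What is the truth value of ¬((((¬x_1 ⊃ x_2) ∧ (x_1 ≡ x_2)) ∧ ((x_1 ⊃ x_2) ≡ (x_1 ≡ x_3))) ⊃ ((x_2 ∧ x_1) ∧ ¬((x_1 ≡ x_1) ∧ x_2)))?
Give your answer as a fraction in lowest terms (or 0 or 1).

¬x_1 = ¬0 = 1
¬x_1 ⊃ x_2 = 1 ⊃ 1/2 = 1/2
x_1 ≡ x_2 = 0 ≡ 1/2 = 1/2
(¬x_1 ⊃ x_2) ∧ (x_1 ≡ x_2) = 1/2 ∧ 1/2 = 1/2
x_1 ⊃ x_2 = 0 ⊃ 1/2 = 1
x_1 ≡ x_3 = 0 ≡ 3/4 = 1/4
(x_1 ⊃ x_2) ≡ (x_1 ≡ x_3) = 1 ≡ 1/4 = 1/4
((¬x_1 ⊃ x_2) ∧ (x_1 ≡ x_2)) ∧ ((x_1 ⊃ x_2) ≡ (x_1 ≡ x_3)) = 1/2 ∧ 1/4 = 1/4
x_2 ∧ x_1 = 1/2 ∧ 0 = 0
x_1 ≡ x_1 = 0 ≡ 0 = 1
(x_1 ≡ x_1) ∧ x_2 = 1 ∧ 1/2 = 1/2
¬((x_1 ≡ x_1) ∧ x_2) = ¬1/2 = 1/2
(x_2 ∧ x_1) ∧ ¬((x_1 ≡ x_1) ∧ x_2) = 0 ∧ 1/2 = 0
(((¬x_1 ⊃ x_2) ∧ (x_1 ≡ x_2)) ∧ ((x_1 ⊃ x_2) ≡ (x_1 ≡ x_3))) ⊃ ((x_2 ∧ x_1) ∧ ¬((x_1 ≡ x_1) ∧ x_2)) = 1/4 ⊃ 0 = 3/4
¬((((¬x_1 ⊃ x_2) ∧ (x_1 ≡ x_2)) ∧ ((x_1 ⊃ x_2) ≡ (x_1 ≡ x_3))) ⊃ ((x_2 ∧ x_1) ∧ ¬((x_1 ≡ x_1) ∧ x_2))) = ¬3/4 = 1/4

1/4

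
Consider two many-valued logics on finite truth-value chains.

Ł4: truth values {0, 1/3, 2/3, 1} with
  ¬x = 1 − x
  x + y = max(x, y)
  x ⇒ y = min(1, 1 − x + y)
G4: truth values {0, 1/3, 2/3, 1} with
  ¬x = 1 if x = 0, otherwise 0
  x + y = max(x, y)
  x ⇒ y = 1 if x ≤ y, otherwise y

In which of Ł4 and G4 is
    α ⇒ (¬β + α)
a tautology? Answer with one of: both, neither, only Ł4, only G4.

both

In Ł4: every assignment gives 1 — tautology.
In G4: every assignment gives 1 — tautology.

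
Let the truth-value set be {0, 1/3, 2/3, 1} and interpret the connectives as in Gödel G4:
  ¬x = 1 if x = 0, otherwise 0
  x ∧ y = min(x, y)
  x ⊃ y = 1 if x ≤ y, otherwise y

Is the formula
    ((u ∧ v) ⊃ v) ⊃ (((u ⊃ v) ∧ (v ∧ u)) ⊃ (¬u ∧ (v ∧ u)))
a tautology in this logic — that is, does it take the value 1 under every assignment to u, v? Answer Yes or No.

No

Counterexample: take u = 1/3, v = 1/3.
u ∧ v = 1/3 ∧ 1/3 = 1/3
(u ∧ v) ⊃ v = 1/3 ⊃ 1/3 = 1
u ⊃ v = 1/3 ⊃ 1/3 = 1
v ∧ u = 1/3 ∧ 1/3 = 1/3
(u ⊃ v) ∧ (v ∧ u) = 1 ∧ 1/3 = 1/3
¬u = ¬1/3 = 0
v ∧ u = 1/3 ∧ 1/3 = 1/3
¬u ∧ (v ∧ u) = 0 ∧ 1/3 = 0
((u ⊃ v) ∧ (v ∧ u)) ⊃ (¬u ∧ (v ∧ u)) = 1/3 ⊃ 0 = 0
((u ∧ v) ⊃ v) ⊃ (((u ⊃ v) ∧ (v ∧ u)) ⊃ (¬u ∧ (v ∧ u))) = 1 ⊃ 0 = 0
This gives 0 ≠ 1.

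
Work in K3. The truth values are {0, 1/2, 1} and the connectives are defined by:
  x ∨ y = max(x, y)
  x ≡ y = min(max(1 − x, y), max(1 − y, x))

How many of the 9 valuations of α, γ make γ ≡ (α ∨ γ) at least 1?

α = 0, γ = 0 ↦ 1  ≥
α = 0, γ = 1/2 ↦ 1/2  <
α = 0, γ = 1 ↦ 1  ≥
α = 1/2, γ = 0 ↦ 1/2  <
α = 1/2, γ = 1/2 ↦ 1/2  <
α = 1/2, γ = 1 ↦ 1  ≥
α = 1, γ = 0 ↦ 0  <
α = 1, γ = 1/2 ↦ 1/2  <
α = 1, γ = 1 ↦ 1  ≥
So 4 of the 9 assignments meet the threshold.

4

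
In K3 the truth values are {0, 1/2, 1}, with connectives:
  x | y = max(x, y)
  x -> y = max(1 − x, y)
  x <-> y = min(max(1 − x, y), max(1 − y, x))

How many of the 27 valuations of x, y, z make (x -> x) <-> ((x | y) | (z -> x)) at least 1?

14

value 1: 14 assignments (counts)
value 1/2: 12 assignments
value 0: 1 assignment
So 14 of the 27 assignments meet the threshold.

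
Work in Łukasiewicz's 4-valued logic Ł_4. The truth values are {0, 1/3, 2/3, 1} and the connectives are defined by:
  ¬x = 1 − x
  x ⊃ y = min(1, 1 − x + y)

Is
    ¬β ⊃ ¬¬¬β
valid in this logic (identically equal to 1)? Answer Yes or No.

β = 0 ↦ 1
β = 1/3 ↦ 1
β = 2/3 ↦ 1
β = 1 ↦ 1
Every assignment gives a value ≥ 1.

Yes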